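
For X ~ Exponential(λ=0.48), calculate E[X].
2.0833

We have X ~ Exponential(λ=0.48).

For an Exponential distribution with λ=0.48:
E[X] = 2.0833

This is the expected (average) value of X.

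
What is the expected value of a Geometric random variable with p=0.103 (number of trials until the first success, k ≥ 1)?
9.7087

We have X ~ Geometric(p=0.103) (number of trials until the first success, k ≥ 1).

For a Geometric distribution with p=0.103 (number of trials until the first success, k ≥ 1):
E[X] = 9.7087

This is the expected (average) value of X.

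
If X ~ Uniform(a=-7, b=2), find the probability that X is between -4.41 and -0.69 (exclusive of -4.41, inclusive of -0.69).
0.413333

We have X ~ Uniform(a=-7, b=2).

To find P(-4.41 < X ≤ -0.69), we use:
P(-4.41 < X ≤ -0.69) = P(X ≤ -0.69) - P(X ≤ -4.41)
                 = F(-0.69) - F(-4.41)
                 = 0.701111 - 0.287778
                 = 0.413333

So there's approximately a 41.3% chance that X falls in this range.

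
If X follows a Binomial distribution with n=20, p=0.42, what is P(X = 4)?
0.024725

We have X ~ Binomial(n=20, p=0.42).

For a Binomial distribution, the PMF gives us the probability of each outcome.

Using the PMF formula:
P(X = 4) = 0.024725

Rounded to 4 decimal places: 0.0247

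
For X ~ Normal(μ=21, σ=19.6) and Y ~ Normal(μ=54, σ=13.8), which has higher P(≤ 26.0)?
X has higher probability (P(X ≤ 26.0) = 0.6007 > P(Y ≤ 26.0) = 0.0212)

Compute P(≤ 26.0) for each distribution:

X ~ Normal(μ=21, σ=19.6):
P(X ≤ 26.0) = 0.6007

Y ~ Normal(μ=54, σ=13.8):
P(Y ≤ 26.0) = 0.0212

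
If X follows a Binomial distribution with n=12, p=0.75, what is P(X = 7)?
0.103241

We have X ~ Binomial(n=12, p=0.75).

For a Binomial distribution, the PMF gives us the probability of each outcome.

Using the PMF formula:
P(X = 7) = 0.103241

Rounded to 4 decimal places: 0.1032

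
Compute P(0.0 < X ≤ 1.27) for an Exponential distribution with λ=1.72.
0.887455

We have X ~ Exponential(λ=1.72).

To find P(0.0 < X ≤ 1.27), we use:
P(0.0 < X ≤ 1.27) = P(X ≤ 1.27) - P(X ≤ 0.0)
                 = F(1.27) - F(0.0)
                 = 0.887455 - 0.000000
                 = 0.887455

So there's approximately a 88.7% chance that X falls in this range.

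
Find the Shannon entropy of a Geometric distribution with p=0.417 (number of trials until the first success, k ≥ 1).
1.6290 nats

We have X ~ Geometric(p=0.417) (number of trials until the first success, k ≥ 1).

The Shannon entropy measures the uncertainty or information content of the distribution.

For a Geometric distribution with p=0.417 (number of trials until the first success, k ≥ 1):
H(X) = 1.6290 nats

(In bits, this would be 2.3502 bits.)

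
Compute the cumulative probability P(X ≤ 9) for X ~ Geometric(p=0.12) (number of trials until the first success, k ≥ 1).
0.683522

We have X ~ Geometric(p=0.12) (number of trials until the first success, k ≥ 1).

The CDF gives us P(X ≤ k).

Using the CDF:
P(X ≤ 9) = 0.683522

This means there's approximately a 68.4% chance that X is at most 9.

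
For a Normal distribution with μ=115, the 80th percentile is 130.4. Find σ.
σ = 18.2980

For X ~ Normal(μ, σ), the p-th percentile satisfies x = μ + z_p × σ,
where z_p = Φ⁻¹(p) is the standard normal quantile.

Step 1: z_{0.8} = Φ⁻¹(0.8) = 0.8416

Step 2: Solve for σ:
130.4 = 115 + 0.8416 × σ
σ = (130.4 - 115) / 0.8416
σ = 15.40 / 0.8416
σ = 18.2980

Verification: μ + z × σ = 115 + 0.8416 × 18.2980 = 130.40 ✓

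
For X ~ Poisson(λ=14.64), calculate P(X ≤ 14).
0.502926

We have X ~ Poisson(λ=14.64).

The CDF gives us P(X ≤ k).

Using the CDF:
P(X ≤ 14) = 0.502926

This means there's approximately a 50.3% chance that X is at most 14.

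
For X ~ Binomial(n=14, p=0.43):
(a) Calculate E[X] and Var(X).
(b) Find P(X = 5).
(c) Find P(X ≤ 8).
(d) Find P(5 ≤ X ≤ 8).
(a) E[X] = 6.0200, Var(X) = 3.4314
(b) P(X = 5) = 0.186930
(c) P(X ≤ 8) = 0.909032
(d) P(5 ≤ X ≤ 8) = 0.701205

We have X ~ Binomial(n=14, p=0.43).

(a) Moments:
E[X] = 6.0200
Var(X) = 3.4314
σ = √Var(X) = 1.8524

(b) Point probability using PMF:
P(X = 5) = 0.186930

(c) Cumulative probability using CDF:
P(X ≤ 8) = F(8) = 0.909032

(d) Range probability:
P(5 ≤ X ≤ 8) = P(X ≤ 8) - P(X ≤ 4)
                   = F(8) - F(4)
                   = 0.909032 - 0.207827
                   = 0.701205

This means approximately 70.1% of outcomes fall in the interval [5, 8].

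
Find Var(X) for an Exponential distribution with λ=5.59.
0.0320

We have X ~ Exponential(λ=5.59).

For an Exponential distribution with λ=5.59:
Var(X) = 0.0320

The variance measures the spread of the distribution around the mean.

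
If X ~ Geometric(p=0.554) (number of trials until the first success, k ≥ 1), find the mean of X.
1.8051

We have X ~ Geometric(p=0.554) (number of trials until the first success, k ≥ 1).

For a Geometric distribution with p=0.554 (number of trials until the first success, k ≥ 1):
E[X] = 1.8051

This is the expected (average) value of X.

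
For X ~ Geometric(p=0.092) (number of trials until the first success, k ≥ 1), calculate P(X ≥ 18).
0.193847

We have X ~ Geometric(p=0.092) (number of trials until the first success, k ≥ 1).

For discrete distributions, P(X ≥ 18) = 1 - P(X ≤ 17).

P(X ≤ 17) = 0.806153
P(X ≥ 18) = 1 - 0.806153 = 0.193847

So there's approximately a 19.4% chance that X is at least 18.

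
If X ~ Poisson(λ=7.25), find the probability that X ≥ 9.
0.304036

We have X ~ Poisson(λ=7.25).

For discrete distributions, P(X ≥ 9) = 1 - P(X ≤ 8).

P(X ≤ 8) = 0.695964
P(X ≥ 9) = 1 - 0.695964 = 0.304036

So there's approximately a 30.4% chance that X is at least 9.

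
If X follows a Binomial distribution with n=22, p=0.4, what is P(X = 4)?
0.019019

We have X ~ Binomial(n=22, p=0.4).

For a Binomial distribution, the PMF gives us the probability of each outcome.

Using the PMF formula:
P(X = 4) = 0.019019

Rounded to 4 decimal places: 0.0190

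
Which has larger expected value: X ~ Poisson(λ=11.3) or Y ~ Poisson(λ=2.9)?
X has larger mean (11.3000 > 2.9000)

Compute the expected value for each distribution:

X ~ Poisson(λ=11.3):
E[X] = 11.3000

Y ~ Poisson(λ=2.9):
E[Y] = 2.9000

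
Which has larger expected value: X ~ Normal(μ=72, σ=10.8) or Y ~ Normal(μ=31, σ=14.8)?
X has larger mean (72.0000 > 31.0000)

Compute the expected value for each distribution:

X ~ Normal(μ=72, σ=10.8):
E[X] = 72.0000

Y ~ Normal(μ=31, σ=14.8):
E[Y] = 31.0000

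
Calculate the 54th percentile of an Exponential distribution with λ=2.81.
0.2763

We have X ~ Exponential(λ=2.81).

We want to find x such that P(X ≤ x) = 0.54.

This is the 54th percentile, which means 54% of values fall below this point.

Using the inverse CDF (quantile function):
x = F⁻¹(0.54) = 0.2763

Verification: P(X ≤ 0.2763) = 0.54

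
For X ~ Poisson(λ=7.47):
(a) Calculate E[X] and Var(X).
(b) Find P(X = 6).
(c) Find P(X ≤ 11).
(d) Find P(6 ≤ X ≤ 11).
(a) E[X] = 7.4700, Var(X) = 7.4700
(b) P(X = 6) = 0.137534
(c) P(X ≤ 11) = 0.922502
(d) P(6 ≤ X ≤ 11) = 0.677768

We have X ~ Poisson(λ=7.47).

(a) Moments:
E[X] = 7.4700
Var(X) = 7.4700
σ = √Var(X) = 2.7331

(b) Point probability using PMF:
P(X = 6) = 0.137534

(c) Cumulative probability using CDF:
P(X ≤ 11) = F(11) = 0.922502

(d) Range probability:
P(6 ≤ X ≤ 11) = P(X ≤ 11) - P(X ≤ 5)
                   = F(11) - F(5)
                   = 0.922502 - 0.244734
                   = 0.677768

This means approximately 67.8% of outcomes fall in the interval [6, 11].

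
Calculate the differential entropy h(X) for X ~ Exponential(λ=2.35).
0.1456 nats

We have X ~ Exponential(λ=2.35).

The differential entropy measures the uncertainty or information content of the distribution.

For an Exponential distribution with λ=2.35:
h(X) = 0.1456 nats

(In bits, this would be 0.2100 bits.)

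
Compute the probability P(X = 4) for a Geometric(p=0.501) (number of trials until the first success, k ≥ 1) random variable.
0.062250

We have X ~ Geometric(p=0.501) (number of trials until the first success, k ≥ 1).

For a Geometric distribution, the PMF gives us the probability of each outcome.

Using the PMF formula:
P(X = 4) = 0.062250

Rounded to 4 decimal places: 0.0623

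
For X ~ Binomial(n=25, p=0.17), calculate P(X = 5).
0.181613

We have X ~ Binomial(n=25, p=0.17).

For a Binomial distribution, the PMF gives us the probability of each outcome.

Using the PMF formula:
P(X = 5) = 0.181613

Rounded to 4 decimal places: 0.1816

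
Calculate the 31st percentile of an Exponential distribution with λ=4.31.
0.0861

We have X ~ Exponential(λ=4.31).

We want to find x such that P(X ≤ x) = 0.31.

This is the 31st percentile, which means 31% of values fall below this point.

Using the inverse CDF (quantile function):
x = F⁻¹(0.31) = 0.0861

Verification: P(X ≤ 0.0861) = 0.31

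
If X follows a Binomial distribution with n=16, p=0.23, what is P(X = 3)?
0.227903

We have X ~ Binomial(n=16, p=0.23).

For a Binomial distribution, the PMF gives us the probability of each outcome.

Using the PMF formula:
P(X = 3) = 0.227903

Rounded to 4 decimal places: 0.2279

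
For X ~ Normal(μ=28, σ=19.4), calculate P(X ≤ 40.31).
0.737134

We have X ~ Normal(μ=28, σ=19.4).

The CDF gives us P(X ≤ k).

Using the CDF:
P(X ≤ 40.31) = 0.737134

This means there's approximately a 73.7% chance that X is at most 40.31.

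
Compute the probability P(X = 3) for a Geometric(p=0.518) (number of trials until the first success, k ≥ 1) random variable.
0.120344

We have X ~ Geometric(p=0.518) (number of trials until the first success, k ≥ 1).

For a Geometric distribution, the PMF gives us the probability of each outcome.

Using the PMF formula:
P(X = 3) = 0.120344

Rounded to 4 decimal places: 0.1203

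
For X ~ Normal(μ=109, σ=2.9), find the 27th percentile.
107.2228

We have X ~ Normal(μ=109, σ=2.9).

We want to find x such that P(X ≤ x) = 0.27.

This is the 27th percentile, which means 27% of values fall below this point.

Using the inverse CDF (quantile function):
x = F⁻¹(0.27) = 107.2228

Verification: P(X ≤ 107.2228) = 0.27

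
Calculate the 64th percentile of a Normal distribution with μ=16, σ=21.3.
23.6352

We have X ~ Normal(μ=16, σ=21.3).

We want to find x such that P(X ≤ x) = 0.64.

This is the 64th percentile, which means 64% of values fall below this point.

Using the inverse CDF (quantile function):
x = F⁻¹(0.64) = 23.6352

Verification: P(X ≤ 23.6352) = 0.64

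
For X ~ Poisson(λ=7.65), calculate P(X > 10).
0.150955

We have X ~ Poisson(λ=7.65).

P(X > 10) = 1 - P(X ≤ 10)
                = 1 - F(10)
                = 1 - 0.849045
                = 0.150955

So there's approximately a 15.1% chance that X exceeds 10.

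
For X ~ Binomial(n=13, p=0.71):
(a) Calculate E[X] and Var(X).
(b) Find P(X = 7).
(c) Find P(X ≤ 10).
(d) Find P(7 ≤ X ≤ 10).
(a) E[X] = 9.2300, Var(X) = 2.6767
(b) P(X = 7) = 0.092835
(c) P(X ≤ 10) = 0.774873
(d) P(7 ≤ X ≤ 10) = 0.722221

We have X ~ Binomial(n=13, p=0.71).

(a) Moments:
E[X] = 9.2300
Var(X) = 2.6767
σ = √Var(X) = 1.6361

(b) Point probability using PMF:
P(X = 7) = 0.092835

(c) Cumulative probability using CDF:
P(X ≤ 10) = F(10) = 0.774873

(d) Range probability:
P(7 ≤ X ≤ 10) = P(X ≤ 10) - P(X ≤ 6)
                   = F(10) - F(6)
                   = 0.774873 - 0.052652
                   = 0.722221

This means approximately 72.2% of outcomes fall in the interval [7, 10].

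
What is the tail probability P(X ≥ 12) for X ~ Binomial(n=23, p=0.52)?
0.576915

We have X ~ Binomial(n=23, p=0.52).

For discrete distributions, P(X ≥ 12) = 1 - P(X ≤ 11).

P(X ≤ 11) = 0.423085
P(X ≥ 12) = 1 - 0.423085 = 0.576915

So there's approximately a 57.7% chance that X is at least 12.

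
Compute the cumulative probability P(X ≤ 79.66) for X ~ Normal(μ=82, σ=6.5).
0.359424

We have X ~ Normal(μ=82, σ=6.5).

The CDF gives us P(X ≤ k).

Using the CDF:
P(X ≤ 79.66) = 0.359424

This means there's approximately a 35.9% chance that X is at most 79.66.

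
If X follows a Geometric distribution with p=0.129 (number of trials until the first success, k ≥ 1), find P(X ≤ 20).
0.936851

We have X ~ Geometric(p=0.129) (number of trials until the first success, k ≥ 1).

The CDF gives us P(X ≤ k).

Using the CDF:
P(X ≤ 20) = 0.936851

This means there's approximately a 93.7% chance that X is at most 20.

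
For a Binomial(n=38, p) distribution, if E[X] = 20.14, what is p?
p = 0.53

For a Binomial(n, p) distribution:
E[X] = n × p

Given n = 38 and E[X] = 20.14:
20.14 = 38 × p
p = 20.14 / 38 = 0.53

Verification: Binomial(38, 0.53) has E[X] = 20.14 ✓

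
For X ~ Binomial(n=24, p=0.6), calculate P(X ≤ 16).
0.808055

We have X ~ Binomial(n=24, p=0.6).

The CDF gives us P(X ≤ k).

Using the CDF:
P(X ≤ 16) = 0.808055

This means there's approximately a 80.8% chance that X is at most 16.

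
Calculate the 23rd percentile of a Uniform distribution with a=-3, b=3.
-1.6200

We have X ~ Uniform(a=-3, b=3).

We want to find x such that P(X ≤ x) = 0.23.

This is the 23rd percentile, which means 23% of values fall below this point.

Using the inverse CDF (quantile function):
x = F⁻¹(0.23) = -1.6200

Verification: P(X ≤ -1.6200) = 0.23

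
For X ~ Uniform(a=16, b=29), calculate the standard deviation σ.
3.7528

We have X ~ Uniform(a=16, b=29).

For a Uniform distribution with a=16, b=29:
σ = √Var(X) = 3.7528

The standard deviation is the square root of the variance.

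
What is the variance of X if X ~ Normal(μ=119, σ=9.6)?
92.1600

We have X ~ Normal(μ=119, σ=9.6).

For a Normal distribution with μ=119, σ=9.6:
Var(X) = 92.1600

The variance measures the spread of the distribution around the mean.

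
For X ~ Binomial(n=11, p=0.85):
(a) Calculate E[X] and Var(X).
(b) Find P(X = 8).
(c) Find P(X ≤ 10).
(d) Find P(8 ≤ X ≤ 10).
(a) E[X] = 9.3500, Var(X) = 1.4025
(b) P(X = 8) = 0.151743
(c) P(X ≤ 10) = 0.832657
(d) P(8 ≤ X ≤ 10) = 0.763212

We have X ~ Binomial(n=11, p=0.85).

(a) Moments:
E[X] = 9.3500
Var(X) = 1.4025
σ = √Var(X) = 1.1843

(b) Point probability using PMF:
P(X = 8) = 0.151743

(c) Cumulative probability using CDF:
P(X ≤ 10) = F(10) = 0.832657

(d) Range probability:
P(8 ≤ X ≤ 10) = P(X ≤ 10) - P(X ≤ 7)
                   = F(10) - F(7)
                   = 0.832657 - 0.069445
                   = 0.763212

This means approximately 76.3% of outcomes fall in the interval [8, 10].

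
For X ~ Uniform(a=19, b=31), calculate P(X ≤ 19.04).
0.003333

We have X ~ Uniform(a=19, b=31).

The CDF gives us P(X ≤ k).

Using the CDF:
P(X ≤ 19.04) = 0.003333

This means there's approximately a 0.3% chance that X is at most 19.04.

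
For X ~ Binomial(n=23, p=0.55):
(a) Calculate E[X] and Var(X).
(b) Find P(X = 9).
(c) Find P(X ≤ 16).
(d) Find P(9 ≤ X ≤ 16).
(a) E[X] = 12.6500, Var(X) = 5.6925
(b) P(X = 9) = 0.052549
(c) P(X ≤ 16) = 0.949033
(d) P(9 ≤ X ≤ 16) = 0.907911

We have X ~ Binomial(n=23, p=0.55).

(a) Moments:
E[X] = 12.6500
Var(X) = 5.6925
σ = √Var(X) = 2.3859

(b) Point probability using PMF:
P(X = 9) = 0.052549

(c) Cumulative probability using CDF:
P(X ≤ 16) = F(16) = 0.949033

(d) Range probability:
P(9 ≤ X ≤ 16) = P(X ≤ 16) - P(X ≤ 8)
                   = F(16) - F(8)
                   = 0.949033 - 0.041122
                   = 0.907911

This means approximately 90.8% of outcomes fall in the interval [9, 16].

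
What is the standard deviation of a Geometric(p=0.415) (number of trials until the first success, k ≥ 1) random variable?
1.8430

We have X ~ Geometric(p=0.415) (number of trials until the first success, k ≥ 1).

For a Geometric distribution with p=0.415 (number of trials until the first success, k ≥ 1):
σ = √Var(X) = 1.8430

The standard deviation is the square root of the variance.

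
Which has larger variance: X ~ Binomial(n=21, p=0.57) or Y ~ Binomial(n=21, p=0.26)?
X has larger variance (5.1471 > 4.0404)

Compute the variance for each distribution:

X ~ Binomial(n=21, p=0.57):
Var(X) = 5.1471

Y ~ Binomial(n=21, p=0.26):
Var(Y) = 4.0404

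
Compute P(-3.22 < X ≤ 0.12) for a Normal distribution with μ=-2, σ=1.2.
0.806702

We have X ~ Normal(μ=-2, σ=1.2).

To find P(-3.22 < X ≤ 0.12), we use:
P(-3.22 < X ≤ 0.12) = P(X ≤ 0.12) - P(X ≤ -3.22)
                 = F(0.12) - F(-3.22)
                 = 0.961358 - 0.154656
                 = 0.806702

So there's approximately a 80.7% chance that X falls in this range.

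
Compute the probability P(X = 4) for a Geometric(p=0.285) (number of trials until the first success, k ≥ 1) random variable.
0.104175

We have X ~ Geometric(p=0.285) (number of trials until the first success, k ≥ 1).

For a Geometric distribution, the PMF gives us the probability of each outcome.

Using the PMF formula:
P(X = 4) = 0.104175

Rounded to 4 decimal places: 0.1042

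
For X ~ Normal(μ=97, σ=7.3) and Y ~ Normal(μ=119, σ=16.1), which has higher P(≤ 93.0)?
X has higher probability (P(X ≤ 93.0) = 0.2919 > P(Y ≤ 93.0) = 0.0532)

Compute P(≤ 93.0) for each distribution:

X ~ Normal(μ=97, σ=7.3):
P(X ≤ 93.0) = 0.2919

Y ~ Normal(μ=119, σ=16.1):
P(Y ≤ 93.0) = 0.0532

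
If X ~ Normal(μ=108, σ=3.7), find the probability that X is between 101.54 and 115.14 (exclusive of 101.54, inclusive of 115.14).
0.932770

We have X ~ Normal(μ=108, σ=3.7).

To find P(101.54 < X ≤ 115.14), we use:
P(101.54 < X ≤ 115.14) = P(X ≤ 115.14) - P(X ≤ 101.54)
                 = F(115.14) - F(101.54)
                 = 0.973180 - 0.040410
                 = 0.932770

So there's approximately a 93.3% chance that X falls in this range.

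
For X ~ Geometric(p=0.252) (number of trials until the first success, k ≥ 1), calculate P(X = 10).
0.018472

We have X ~ Geometric(p=0.252) (number of trials until the first success, k ≥ 1).

For a Geometric distribution, the PMF gives us the probability of each outcome.

Using the PMF formula:
P(X = 10) = 0.018472

Rounded to 4 decimal places: 0.0185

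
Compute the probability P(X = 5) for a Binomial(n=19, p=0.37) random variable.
0.125107

We have X ~ Binomial(n=19, p=0.37).

For a Binomial distribution, the PMF gives us the probability of each outcome.

Using the PMF formula:
P(X = 5) = 0.125107

Rounded to 4 decimal places: 0.1251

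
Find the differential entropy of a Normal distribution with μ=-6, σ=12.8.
3.9684 nats

We have X ~ Normal(μ=-6, σ=12.8).

The differential entropy measures the uncertainty or information content of the distribution.

For a Normal distribution with μ=-6, σ=12.8:
h(X) = 3.9684 nats

(In bits, this would be 5.7252 bits.)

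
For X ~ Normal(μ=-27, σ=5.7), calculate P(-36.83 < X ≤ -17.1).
0.916489

We have X ~ Normal(μ=-27, σ=5.7).

To find P(-36.83 < X ≤ -17.1), we use:
P(-36.83 < X ≤ -17.1) = P(X ≤ -17.1) - P(X ≤ -36.83)
                 = F(-17.1) - F(-36.83)
                 = 0.958792 - 0.042303
                 = 0.916489

So there's approximately a 91.6% chance that X falls in this range.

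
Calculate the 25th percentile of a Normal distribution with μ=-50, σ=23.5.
-65.8505

We have X ~ Normal(μ=-50, σ=23.5).

We want to find x such that P(X ≤ x) = 0.25.

This is the 25th percentile, which means 25% of values fall below this point.

Using the inverse CDF (quantile function):
x = F⁻¹(0.25) = -65.8505

Verification: P(X ≤ -65.8505) = 0.25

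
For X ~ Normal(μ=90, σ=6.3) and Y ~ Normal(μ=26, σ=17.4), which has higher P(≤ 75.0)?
Y has higher probability (P(Y ≤ 75.0) = 0.9976 > P(X ≤ 75.0) = 0.0086)

Compute P(≤ 75.0) for each distribution:

X ~ Normal(μ=90, σ=6.3):
P(X ≤ 75.0) = 0.0086

Y ~ Normal(μ=26, σ=17.4):
P(Y ≤ 75.0) = 0.9976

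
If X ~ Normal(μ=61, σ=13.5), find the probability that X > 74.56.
0.157582

We have X ~ Normal(μ=61, σ=13.5).

P(X > 74.56) = 1 - P(X ≤ 74.56)
                = 1 - F(74.56)
                = 1 - 0.842418
                = 0.157582

So there's approximately a 15.8% chance that X exceeds 74.56.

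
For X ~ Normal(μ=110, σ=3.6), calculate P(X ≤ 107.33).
0.229145

We have X ~ Normal(μ=110, σ=3.6).

The CDF gives us P(X ≤ k).

Using the CDF:
P(X ≤ 107.33) = 0.229145

This means there's approximately a 22.9% chance that X is at most 107.33.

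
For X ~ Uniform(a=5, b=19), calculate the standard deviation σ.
4.0415

We have X ~ Uniform(a=5, b=19).

For a Uniform distribution with a=5, b=19:
σ = √Var(X) = 4.0415

The standard deviation is the square root of the variance.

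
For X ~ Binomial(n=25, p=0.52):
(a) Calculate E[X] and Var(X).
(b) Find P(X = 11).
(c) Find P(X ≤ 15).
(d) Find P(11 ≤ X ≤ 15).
(a) E[X] = 13.0000, Var(X) = 6.2400
(b) P(X = 11) = 0.115477
(c) P(X ≤ 15) = 0.841494
(d) P(11 ≤ X ≤ 15) = 0.682998

We have X ~ Binomial(n=25, p=0.52).

(a) Moments:
E[X] = 13.0000
Var(X) = 6.2400
σ = √Var(X) = 2.4980

(b) Point probability using PMF:
P(X = 11) = 0.115477

(c) Cumulative probability using CDF:
P(X ≤ 15) = F(15) = 0.841494

(d) Range probability:
P(11 ≤ X ≤ 15) = P(X ≤ 15) - P(X ≤ 10)
                   = F(15) - F(10)
                   = 0.841494 - 0.158496
                   = 0.682998

This means approximately 68.3% of outcomes fall in the interval [11, 15].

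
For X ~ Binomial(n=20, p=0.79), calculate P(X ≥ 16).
0.585823

We have X ~ Binomial(n=20, p=0.79).

For discrete distributions, P(X ≥ 16) = 1 - P(X ≤ 15).

P(X ≤ 15) = 0.414177
P(X ≥ 16) = 1 - 0.414177 = 0.585823

So there's approximately a 58.6% chance that X is at least 16.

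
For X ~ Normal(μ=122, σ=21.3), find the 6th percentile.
88.8833

We have X ~ Normal(μ=122, σ=21.3).

We want to find x such that P(X ≤ x) = 0.06.

This is the 6th percentile, which means 6% of values fall below this point.

Using the inverse CDF (quantile function):
x = F⁻¹(0.06) = 88.8833

Verification: P(X ≤ 88.8833) = 0.06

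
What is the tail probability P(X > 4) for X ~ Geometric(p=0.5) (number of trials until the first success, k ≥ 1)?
0.062500

We have X ~ Geometric(p=0.5) (number of trials until the first success, k ≥ 1).

P(X > 4) = 1 - P(X ≤ 4)
                = 1 - F(4)
                = 1 - 0.937500
                = 0.062500

So there's approximately a 6.2% chance that X exceeds 4.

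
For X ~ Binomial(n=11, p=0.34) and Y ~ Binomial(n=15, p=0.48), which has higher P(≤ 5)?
X has higher probability (P(X ≤ 5) = 0.8676 > P(Y ≤ 5) = 0.1905)

Compute P(≤ 5) for each distribution:

X ~ Binomial(n=11, p=0.34):
P(X ≤ 5) = 0.8676

Y ~ Binomial(n=15, p=0.48):
P(Y ≤ 5) = 0.1905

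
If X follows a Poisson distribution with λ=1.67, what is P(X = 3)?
0.146126

We have X ~ Poisson(λ=1.67).

For a Poisson distribution, the PMF gives us the probability of each outcome.

Using the PMF formula:
P(X = 3) = 0.146126

Rounded to 4 decimal places: 0.1461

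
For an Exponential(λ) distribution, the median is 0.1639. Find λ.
λ = 4.2291

For X ~ Exponential(λ), the CDF is F(x) = 1 - e^(-λx).
The median m satisfies F(m) = 0.5:
1 - e^(-λm) = 0.5
e^(-λm) = 0.5
λm = ln(2)
m = ln(2) / λ

Given m = 0.1639:
λ = ln(2) / 0.1639 = 0.693147 / 0.1639 = 4.2291

Verification: ln(2) / 4.2291 = 0.1639 ✓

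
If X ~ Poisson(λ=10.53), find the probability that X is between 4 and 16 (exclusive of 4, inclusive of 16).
0.938846

We have X ~ Poisson(λ=10.53).

To find P(4 < X ≤ 16), we use:
P(4 < X ≤ 16) = P(X ≤ 16) - P(X ≤ 4)
                 = F(16) - F(4)
                 = 0.959525 - 0.020679
                 = 0.938846

So there's approximately a 93.9% chance that X falls in this range.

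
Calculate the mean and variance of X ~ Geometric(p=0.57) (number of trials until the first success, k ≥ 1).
E[X] = 1.7544, Var(X) = 1.3235

We have X ~ Geometric(p=0.57) (number of trials until the first success, k ≥ 1).

For a Geometric distribution with p=0.57 (number of trials until the first success, k ≥ 1):

Expected value:
E[X] = 1.7544

Variance:
Var(X) = 1.3235

Standard deviation:
σ = √Var(X) = 1.1504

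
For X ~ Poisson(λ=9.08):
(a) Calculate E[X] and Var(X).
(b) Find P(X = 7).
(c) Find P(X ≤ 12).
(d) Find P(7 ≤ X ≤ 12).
(a) E[X] = 9.0800, Var(X) = 9.0800
(b) P(X = 7) = 0.115021
(c) P(X ≤ 12) = 0.869875
(d) P(7 ≤ X ≤ 12) = 0.670284

We have X ~ Poisson(λ=9.08).

(a) Moments:
E[X] = 9.0800
Var(X) = 9.0800
σ = √Var(X) = 3.0133

(b) Point probability using PMF:
P(X = 7) = 0.115021

(c) Cumulative probability using CDF:
P(X ≤ 12) = F(12) = 0.869875

(d) Range probability:
P(7 ≤ X ≤ 12) = P(X ≤ 12) - P(X ≤ 6)
                   = F(12) - F(6)
                   = 0.869875 - 0.199590
                   = 0.670284

This means approximately 67.0% of outcomes fall in the interval [7, 12].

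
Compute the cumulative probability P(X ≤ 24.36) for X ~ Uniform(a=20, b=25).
0.872000

We have X ~ Uniform(a=20, b=25).

The CDF gives us P(X ≤ k).

Using the CDF:
P(X ≤ 24.36) = 0.872000

This means there's approximately a 87.2% chance that X is at most 24.36.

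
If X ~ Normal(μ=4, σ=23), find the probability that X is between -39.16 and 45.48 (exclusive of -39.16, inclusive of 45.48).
0.934052

We have X ~ Normal(μ=4, σ=23).

To find P(-39.16 < X ≤ 45.48), we use:
P(-39.16 < X ≤ 45.48) = P(X ≤ 45.48) - P(X ≤ -39.16)
                 = F(45.48) - F(-39.16)
                 = 0.964343 - 0.030292
                 = 0.934052

So there's approximately a 93.4% chance that X falls in this range.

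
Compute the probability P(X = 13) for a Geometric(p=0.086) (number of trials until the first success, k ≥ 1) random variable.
0.029232

We have X ~ Geometric(p=0.086) (number of trials until the first success, k ≥ 1).

For a Geometric distribution, the PMF gives us the probability of each outcome.

Using the PMF formula:
P(X = 13) = 0.029232

Rounded to 4 decimal places: 0.0292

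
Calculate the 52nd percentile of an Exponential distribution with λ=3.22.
0.2279

We have X ~ Exponential(λ=3.22).

We want to find x such that P(X ≤ x) = 0.52.

This is the 52nd percentile, which means 52% of values fall below this point.

Using the inverse CDF (quantile function):
x = F⁻¹(0.52) = 0.2279

Verification: P(X ≤ 0.2279) = 0.52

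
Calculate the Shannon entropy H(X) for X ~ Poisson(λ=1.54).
1.5546 nats

We have X ~ Poisson(λ=1.54).

The Shannon entropy measures the uncertainty or information content of the distribution.

For a Poisson distribution with λ=1.54:
H(X) = 1.5546 nats

(In bits, this would be 2.2429 bits.)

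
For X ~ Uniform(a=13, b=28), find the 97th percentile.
27.5500

We have X ~ Uniform(a=13, b=28).

We want to find x such that P(X ≤ x) = 0.97.

This is the 97th percentile, which means 97% of values fall below this point.

Using the inverse CDF (quantile function):
x = F⁻¹(0.97) = 27.5500

Verification: P(X ≤ 27.5500) = 0.97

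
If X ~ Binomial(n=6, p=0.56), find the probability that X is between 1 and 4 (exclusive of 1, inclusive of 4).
0.761098

We have X ~ Binomial(n=6, p=0.56).

To find P(1 < X ≤ 4), we use:
P(1 < X ≤ 4) = P(X ≤ 4) - P(X ≤ 1)
                 = F(4) - F(1)
                 = 0.823766 - 0.062668
                 = 0.761098

So there's approximately a 76.1% chance that X falls in this range.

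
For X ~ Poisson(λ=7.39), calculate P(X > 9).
0.211145

We have X ~ Poisson(λ=7.39).

P(X > 9) = 1 - P(X ≤ 9)
                = 1 - F(9)
                = 1 - 0.788855
                = 0.211145

So there's approximately a 21.1% chance that X exceeds 9.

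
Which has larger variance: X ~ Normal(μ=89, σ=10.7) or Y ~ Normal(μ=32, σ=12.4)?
Y has larger variance (153.7600 > 114.4900)

Compute the variance for each distribution:

X ~ Normal(μ=89, σ=10.7):
Var(X) = 114.4900

Y ~ Normal(μ=32, σ=12.4):
Var(Y) = 153.7600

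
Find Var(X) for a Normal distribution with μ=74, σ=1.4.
1.9600

We have X ~ Normal(μ=74, σ=1.4).

For a Normal distribution with μ=74, σ=1.4:
Var(X) = 1.9600

The variance measures the spread of the distribution around the mean.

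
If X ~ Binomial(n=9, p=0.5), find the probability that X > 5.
0.253906

We have X ~ Binomial(n=9, p=0.5).

P(X > 5) = 1 - P(X ≤ 5)
                = 1 - F(5)
                = 1 - 0.746094
                = 0.253906

So there's approximately a 25.4% chance that X exceeds 5.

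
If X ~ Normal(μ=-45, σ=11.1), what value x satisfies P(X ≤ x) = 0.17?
-55.5912

We have X ~ Normal(μ=-45, σ=11.1).

We want to find x such that P(X ≤ x) = 0.17.

This is the 17th percentile, which means 17% of values fall below this point.

Using the inverse CDF (quantile function):
x = F⁻¹(0.17) = -55.5912

Verification: P(X ≤ -55.5912) = 0.17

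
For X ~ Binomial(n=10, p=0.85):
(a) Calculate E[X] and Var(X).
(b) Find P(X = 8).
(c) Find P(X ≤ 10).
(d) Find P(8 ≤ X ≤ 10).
(a) E[X] = 8.5000, Var(X) = 1.2750
(b) P(X = 8) = 0.275897
(c) P(X ≤ 10) = 1.000000
(d) P(8 ≤ X ≤ 10) = 0.820196

We have X ~ Binomial(n=10, p=0.85).

(a) Moments:
E[X] = 8.5000
Var(X) = 1.2750
σ = √Var(X) = 1.1292

(b) Point probability using PMF:
P(X = 8) = 0.275897

(c) Cumulative probability using CDF:
P(X ≤ 10) = F(10) = 1.000000

(d) Range probability:
P(8 ≤ X ≤ 10) = P(X ≤ 10) - P(X ≤ 7)
                   = F(10) - F(7)
                   = 1.000000 - 0.179804
                   = 0.820196

This means approximately 82.0% of outcomes fall in the interval [8, 10].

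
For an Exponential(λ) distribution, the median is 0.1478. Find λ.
λ = 4.6898

For X ~ Exponential(λ), the CDF is F(x) = 1 - e^(-λx).
The median m satisfies F(m) = 0.5:
1 - e^(-λm) = 0.5
e^(-λm) = 0.5
λm = ln(2)
m = ln(2) / λ

Given m = 0.1478:
λ = ln(2) / 0.1478 = 0.693147 / 0.1478 = 4.6898

Verification: ln(2) / 4.6898 = 0.1478 ✓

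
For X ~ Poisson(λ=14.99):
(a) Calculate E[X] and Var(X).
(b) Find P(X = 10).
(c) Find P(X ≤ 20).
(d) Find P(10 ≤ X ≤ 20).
(a) E[X] = 14.9900, Var(X) = 14.9900
(b) P(X = 10) = 0.048773
(c) P(X ≤ 20) = 0.917446
(d) P(10 ≤ X ≤ 20) = 0.847268

We have X ~ Poisson(λ=14.99).

(a) Moments:
E[X] = 14.9900
Var(X) = 14.9900
σ = √Var(X) = 3.8717

(b) Point probability using PMF:
P(X = 10) = 0.048773

(c) Cumulative probability using CDF:
P(X ≤ 20) = F(20) = 0.917446

(d) Range probability:
P(10 ≤ X ≤ 20) = P(X ≤ 20) - P(X ≤ 9)
                   = F(20) - F(9)
                   = 0.917446 - 0.070178
                   = 0.847268

This means approximately 84.7% of outcomes fall in the interval [10, 20].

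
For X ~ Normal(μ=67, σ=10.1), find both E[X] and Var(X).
E[X] = 67.0000, Var(X) = 102.0100

We have X ~ Normal(μ=67, σ=10.1).

For a Normal distribution with μ=67, σ=10.1:

Expected value:
E[X] = 67.0000

Variance:
Var(X) = 102.0100

Standard deviation:
σ = √Var(X) = 10.1000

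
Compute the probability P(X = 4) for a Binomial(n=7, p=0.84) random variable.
0.071375

We have X ~ Binomial(n=7, p=0.84).

For a Binomial distribution, the PMF gives us the probability of each outcome.

Using the PMF formula:
P(X = 4) = 0.071375

Rounded to 4 decimal places: 0.0714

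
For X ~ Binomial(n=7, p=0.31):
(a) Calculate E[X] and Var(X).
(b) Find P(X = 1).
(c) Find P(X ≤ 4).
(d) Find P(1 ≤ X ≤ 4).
(a) E[X] = 2.1700, Var(X) = 1.4973
(b) P(X = 1) = 0.234182
(c) P(X ≤ 4) = 0.966815
(d) P(1 ≤ X ≤ 4) = 0.892351

We have X ~ Binomial(n=7, p=0.31).

(a) Moments:
E[X] = 2.1700
Var(X) = 1.4973
σ = √Var(X) = 1.2236

(b) Point probability using PMF:
P(X = 1) = 0.234182

(c) Cumulative probability using CDF:
P(X ≤ 4) = F(4) = 0.966815

(d) Range probability:
P(1 ≤ X ≤ 4) = P(X ≤ 4) - P(X ≤ 0)
                   = F(4) - F(0)
                   = 0.966815 - 0.074464
                   = 0.892351

This means approximately 89.2% of outcomes fall in the interval [1, 4].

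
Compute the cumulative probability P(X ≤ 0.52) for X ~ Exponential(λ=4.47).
0.902158

We have X ~ Exponential(λ=4.47).

The CDF gives us P(X ≤ k).

Using the CDF:
P(X ≤ 0.52) = 0.902158

This means there's approximately a 90.2% chance that X is at most 0.52.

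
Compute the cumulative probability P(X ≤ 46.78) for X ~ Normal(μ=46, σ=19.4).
0.516036

We have X ~ Normal(μ=46, σ=19.4).

The CDF gives us P(X ≤ k).

Using the CDF:
P(X ≤ 46.78) = 0.516036

This means there's approximately a 51.6% chance that X is at most 46.78.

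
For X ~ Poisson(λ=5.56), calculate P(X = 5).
0.170418

We have X ~ Poisson(λ=5.56).

For a Poisson distribution, the PMF gives us the probability of each outcome.

Using the PMF formula:
P(X = 5) = 0.170418

Rounded to 4 decimal places: 0.1704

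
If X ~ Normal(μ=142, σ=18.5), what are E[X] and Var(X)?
E[X] = 142.0000, Var(X) = 342.2500

We have X ~ Normal(μ=142, σ=18.5).

For a Normal distribution with μ=142, σ=18.5:

Expected value:
E[X] = 142.0000

Variance:
Var(X) = 342.2500

Standard deviation:
σ = √Var(X) = 18.5000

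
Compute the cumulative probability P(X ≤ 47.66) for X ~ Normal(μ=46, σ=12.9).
0.551195

We have X ~ Normal(μ=46, σ=12.9).

The CDF gives us P(X ≤ k).

Using the CDF:
P(X ≤ 47.66) = 0.551195

This means there's approximately a 55.1% chance that X is at most 47.66.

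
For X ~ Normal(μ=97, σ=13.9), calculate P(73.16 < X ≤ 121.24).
0.916248

We have X ~ Normal(μ=97, σ=13.9).

To find P(73.16 < X ≤ 121.24), we use:
P(73.16 < X ≤ 121.24) = P(X ≤ 121.24) - P(X ≤ 73.16)
                 = F(121.24) - F(73.16)
                 = 0.959410 - 0.043163
                 = 0.916248

So there's approximately a 91.6% chance that X falls in this range.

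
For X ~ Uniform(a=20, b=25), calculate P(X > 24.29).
0.142000

We have X ~ Uniform(a=20, b=25).

P(X > 24.29) = 1 - P(X ≤ 24.29)
                = 1 - F(24.29)
                = 1 - 0.858000
                = 0.142000

So there's approximately a 14.2% chance that X exceeds 24.29.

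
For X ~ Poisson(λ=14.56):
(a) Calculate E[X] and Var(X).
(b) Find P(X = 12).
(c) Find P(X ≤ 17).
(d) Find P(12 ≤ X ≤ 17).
(a) E[X] = 14.5600, Var(X) = 14.5600
(b) P(X = 12) = 0.090006
(c) P(X ≤ 17) = 0.784982
(d) P(12 ≤ X ≤ 17) = 0.569334

We have X ~ Poisson(λ=14.56).

(a) Moments:
E[X] = 14.5600
Var(X) = 14.5600
σ = √Var(X) = 3.8158

(b) Point probability using PMF:
P(X = 12) = 0.090006

(c) Cumulative probability using CDF:
P(X ≤ 17) = F(17) = 0.784982

(d) Range probability:
P(12 ≤ X ≤ 17) = P(X ≤ 17) - P(X ≤ 11)
                   = F(17) - F(11)
                   = 0.784982 - 0.215647
                   = 0.569334

This means approximately 56.9% of outcomes fall in the interval [12, 17].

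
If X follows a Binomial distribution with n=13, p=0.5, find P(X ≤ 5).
0.290527

We have X ~ Binomial(n=13, p=0.5).

The CDF gives us P(X ≤ k).

Using the CDF:
P(X ≤ 5) = 0.290527

This means there's approximately a 29.1% chance that X is at most 5.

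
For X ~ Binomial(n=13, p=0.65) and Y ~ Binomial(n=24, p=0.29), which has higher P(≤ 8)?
Y has higher probability (P(Y ≤ 8) = 0.7607 > P(X ≤ 8) = 0.4995)

Compute P(≤ 8) for each distribution:

X ~ Binomial(n=13, p=0.65):
P(X ≤ 8) = 0.4995

Y ~ Binomial(n=24, p=0.29):
P(Y ≤ 8) = 0.7607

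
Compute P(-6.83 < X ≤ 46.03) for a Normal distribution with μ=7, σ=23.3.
0.676641

We have X ~ Normal(μ=7, σ=23.3).

To find P(-6.83 < X ≤ 46.03), we use:
P(-6.83 < X ≤ 46.03) = P(X ≤ 46.03) - P(X ≤ -6.83)
                 = F(46.03) - F(-6.83)
                 = 0.953043 - 0.276402
                 = 0.676641

So there's approximately a 67.7% chance that X falls in this range.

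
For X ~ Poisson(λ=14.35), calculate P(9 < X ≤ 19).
0.814459

We have X ~ Poisson(λ=14.35).

To find P(9 < X ≤ 19), we use:
P(9 < X ≤ 19) = P(X ≤ 19) - P(X ≤ 9)
                 = F(19) - F(9)
                 = 0.908295 - 0.093837
                 = 0.814459

So there's approximately a 81.4% chance that X falls in this range.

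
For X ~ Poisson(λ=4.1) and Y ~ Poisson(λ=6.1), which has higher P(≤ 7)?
X has higher probability (P(X ≤ 7) = 0.9427 > P(Y ≤ 7) = 0.7301)

Compute P(≤ 7) for each distribution:

X ~ Poisson(λ=4.1):
P(X ≤ 7) = 0.9427

Y ~ Poisson(λ=6.1):
P(Y ≤ 7) = 0.7301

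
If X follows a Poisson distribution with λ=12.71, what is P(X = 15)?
0.084295

We have X ~ Poisson(λ=12.71).

For a Poisson distribution, the PMF gives us the probability of each outcome.

Using the PMF formula:
P(X = 15) = 0.084295

Rounded to 4 decimal places: 0.0843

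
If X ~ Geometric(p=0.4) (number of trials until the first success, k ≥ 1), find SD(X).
1.9365

We have X ~ Geometric(p=0.4) (number of trials until the first success, k ≥ 1).

For a Geometric distribution with p=0.4 (number of trials until the first success, k ≥ 1):
σ = √Var(X) = 1.9365

The standard deviation is the square root of the variance.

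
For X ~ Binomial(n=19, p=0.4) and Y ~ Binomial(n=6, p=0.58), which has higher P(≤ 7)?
Y has higher probability (P(Y ≤ 7) = 1.0000 > P(X ≤ 7) = 0.4878)

Compute P(≤ 7) for each distribution:

X ~ Binomial(n=19, p=0.4):
P(X ≤ 7) = 0.4878

Y ~ Binomial(n=6, p=0.58):
P(Y ≤ 7) = 1.0000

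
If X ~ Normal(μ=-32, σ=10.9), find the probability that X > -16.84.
0.082139

We have X ~ Normal(μ=-32, σ=10.9).

P(X > -16.84) = 1 - P(X ≤ -16.84)
                = 1 - F(-16.84)
                = 1 - 0.917861
                = 0.082139

So there's approximately a 8.2% chance that X exceeds -16.84.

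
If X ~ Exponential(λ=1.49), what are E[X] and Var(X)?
E[X] = 0.6711, Var(X) = 0.4504

We have X ~ Exponential(λ=1.49).

For an Exponential distribution with λ=1.49:

Expected value:
E[X] = 0.6711

Variance:
Var(X) = 0.4504

Standard deviation:
σ = √Var(X) = 0.6711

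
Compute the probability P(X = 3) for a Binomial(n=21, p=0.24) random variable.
0.131562

We have X ~ Binomial(n=21, p=0.24).

For a Binomial distribution, the PMF gives us the probability of each outcome.

Using the PMF formula:
P(X = 3) = 0.131562

Rounded to 4 decimal places: 0.1316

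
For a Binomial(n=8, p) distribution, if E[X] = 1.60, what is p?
p = 0.2

For a Binomial(n, p) distribution:
E[X] = n × p

Given n = 8 and E[X] = 1.60:
1.60 = 8 × p
p = 1.60 / 8 = 0.2

Verification: Binomial(8, 0.2) has E[X] = 1.60 ✓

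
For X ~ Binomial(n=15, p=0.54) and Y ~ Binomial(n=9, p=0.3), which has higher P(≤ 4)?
Y has higher probability (P(Y ≤ 4) = 0.9012 > P(X ≤ 4) = 0.0305)

Compute P(≤ 4) for each distribution:

X ~ Binomial(n=15, p=0.54):
P(X ≤ 4) = 0.0305

Y ~ Binomial(n=9, p=0.3):
P(Y ≤ 4) = 0.9012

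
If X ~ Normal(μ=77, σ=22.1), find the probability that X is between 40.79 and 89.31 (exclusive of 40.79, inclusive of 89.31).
0.660578

We have X ~ Normal(μ=77, σ=22.1).

To find P(40.79 < X ≤ 89.31), we use:
P(40.79 < X ≤ 89.31) = P(X ≤ 89.31) - P(X ≤ 40.79)
                 = F(89.31) - F(40.79)
                 = 0.711241 - 0.050663
                 = 0.660578

So there's approximately a 66.1% chance that X falls in this range.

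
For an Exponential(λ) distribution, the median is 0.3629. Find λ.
λ = 1.9100

For X ~ Exponential(λ), the CDF is F(x) = 1 - e^(-λx).
The median m satisfies F(m) = 0.5:
1 - e^(-λm) = 0.5
e^(-λm) = 0.5
λm = ln(2)
m = ln(2) / λ

Given m = 0.3629:
λ = ln(2) / 0.3629 = 0.693147 / 0.3629 = 1.9100

Verification: ln(2) / 1.9100 = 0.3629 ✓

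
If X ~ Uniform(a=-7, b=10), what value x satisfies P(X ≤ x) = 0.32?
-1.5600

We have X ~ Uniform(a=-7, b=10).

We want to find x such that P(X ≤ x) = 0.32.

This is the 32nd percentile, which means 32% of values fall below this point.

Using the inverse CDF (quantile function):
x = F⁻¹(0.32) = -1.5600

Verification: P(X ≤ -1.5600) = 0.32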